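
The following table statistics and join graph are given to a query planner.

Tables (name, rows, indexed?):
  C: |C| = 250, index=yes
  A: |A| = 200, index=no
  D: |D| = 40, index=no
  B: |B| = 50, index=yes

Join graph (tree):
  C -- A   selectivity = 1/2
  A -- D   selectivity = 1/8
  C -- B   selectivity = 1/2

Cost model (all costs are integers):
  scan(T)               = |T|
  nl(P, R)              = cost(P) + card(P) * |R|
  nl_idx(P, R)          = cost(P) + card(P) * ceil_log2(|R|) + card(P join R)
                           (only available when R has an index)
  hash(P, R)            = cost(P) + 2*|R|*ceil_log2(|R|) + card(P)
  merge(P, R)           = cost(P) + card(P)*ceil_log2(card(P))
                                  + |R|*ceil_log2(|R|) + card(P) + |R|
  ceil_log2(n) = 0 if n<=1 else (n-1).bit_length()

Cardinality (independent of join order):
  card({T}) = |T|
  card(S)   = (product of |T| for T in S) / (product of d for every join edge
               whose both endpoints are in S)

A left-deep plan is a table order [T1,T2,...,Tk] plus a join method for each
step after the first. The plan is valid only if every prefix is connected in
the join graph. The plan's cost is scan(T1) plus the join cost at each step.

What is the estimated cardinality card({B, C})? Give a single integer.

6250

Tables in S: B(50), C(250)
Edges inside S: C-B(d=2)
numerator = 50 * 250 = 12500
denominator = 2 = 2
card(S) = 12500 / 2 = 6250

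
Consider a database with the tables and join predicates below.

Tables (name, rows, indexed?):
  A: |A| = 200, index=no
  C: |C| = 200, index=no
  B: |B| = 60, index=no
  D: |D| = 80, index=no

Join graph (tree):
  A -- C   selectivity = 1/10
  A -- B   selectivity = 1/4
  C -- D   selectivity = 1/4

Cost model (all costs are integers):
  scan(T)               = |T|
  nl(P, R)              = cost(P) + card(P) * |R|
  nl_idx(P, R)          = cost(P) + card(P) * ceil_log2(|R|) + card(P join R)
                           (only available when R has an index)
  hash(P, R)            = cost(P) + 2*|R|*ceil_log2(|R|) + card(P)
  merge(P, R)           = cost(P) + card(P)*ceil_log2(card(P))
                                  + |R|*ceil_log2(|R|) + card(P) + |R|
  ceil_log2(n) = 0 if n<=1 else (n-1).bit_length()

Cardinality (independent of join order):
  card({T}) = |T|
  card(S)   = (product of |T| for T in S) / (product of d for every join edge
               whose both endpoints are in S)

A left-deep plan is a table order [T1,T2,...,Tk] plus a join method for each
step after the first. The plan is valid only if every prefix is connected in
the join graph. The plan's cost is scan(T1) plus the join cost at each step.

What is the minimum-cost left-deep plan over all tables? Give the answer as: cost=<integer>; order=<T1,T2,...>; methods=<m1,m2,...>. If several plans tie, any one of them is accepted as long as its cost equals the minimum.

cost=68440; order=A,B,C,D; methods=hash,hash,hash

Selinger DP (subsets sized 1..n):
  {A}: scan cost=200, card=200
  {C}: scan cost=200, card=200
  {B}: scan cost=60, card=60
  {D}: scan cost=80, card=80
  {AC}: card=4000; try (C,hash)→3600, (A,hash)→3600, (C,merge)→3800, (A,merge)→3800, (C,nl)→40200, (A,nl)→40200; best=3600 via (C,hash)
  {AB}: card=3000; try (B,hash)→1120, (A,merge)→2280, (B,merge)→2420, (A,hash)→3320, (A,nl)→12060, (B,nl)→12200; best=1120 via (B,hash)
  {CD}: card=4000; try (D,hash)→1520, (C,merge)→2520, (D,merge)→2640, (C,hash)→3360, (C,nl)→16080, (D,nl)→16200; best=1520 via (D,hash)
  {ABC}: card=60000; try (C,hash)→7320, (B,hash)→8320, (C,merge)→41920, (B,merge)→56020, (B,nl)→243600, (C,nl)→601120; best=7320 via (C,hash)
  {ACD}: card=80000; try (D,hash)→8720, (A,hash)→8720, (A,merge)→55320, (D,merge)→56240, (D,nl)→323600, (A,nl)→801520; best=8720 via (D,hash)
  {ABCD}: card=1200000; try (D,hash)→68440, (B,hash)→89440, (D,merge)→1027960, (B,merge)→1449140, (D,nl)→4807320, (B,nl)→4808720; best=68440 via (D,hash)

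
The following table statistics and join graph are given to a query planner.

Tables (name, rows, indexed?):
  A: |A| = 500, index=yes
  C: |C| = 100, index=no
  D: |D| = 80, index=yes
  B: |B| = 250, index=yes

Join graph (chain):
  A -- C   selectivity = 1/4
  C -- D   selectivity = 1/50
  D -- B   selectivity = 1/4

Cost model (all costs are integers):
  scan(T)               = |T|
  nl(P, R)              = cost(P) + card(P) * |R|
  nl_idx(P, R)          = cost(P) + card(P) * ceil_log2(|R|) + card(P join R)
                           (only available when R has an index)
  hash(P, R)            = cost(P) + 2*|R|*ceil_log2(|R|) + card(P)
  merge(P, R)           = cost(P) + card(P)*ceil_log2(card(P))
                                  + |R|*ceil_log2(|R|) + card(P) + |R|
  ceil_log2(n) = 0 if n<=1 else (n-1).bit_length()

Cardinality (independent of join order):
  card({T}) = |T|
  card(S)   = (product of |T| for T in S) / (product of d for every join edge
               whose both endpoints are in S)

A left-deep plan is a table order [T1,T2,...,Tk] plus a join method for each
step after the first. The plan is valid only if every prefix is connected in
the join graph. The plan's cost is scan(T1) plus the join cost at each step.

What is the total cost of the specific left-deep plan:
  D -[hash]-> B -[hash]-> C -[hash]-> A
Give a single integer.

29560

step 1: scan D: cost=80, card=80
step 2: join B via hash
    card(P join B) = 80*250/(4) = 5000
    cost = 80 + 2*250*8 + 80 = 4160
step 3: join C via hash
    card(P join C) = 5000*100/(50) = 10000
    cost = 4160 + 2*100*7 + 5000 = 10560
step 4: join A via hash
    card(P join A) = 10000*500/(4) = 1250000
    cost = 10560 + 2*500*9 + 10000 = 29560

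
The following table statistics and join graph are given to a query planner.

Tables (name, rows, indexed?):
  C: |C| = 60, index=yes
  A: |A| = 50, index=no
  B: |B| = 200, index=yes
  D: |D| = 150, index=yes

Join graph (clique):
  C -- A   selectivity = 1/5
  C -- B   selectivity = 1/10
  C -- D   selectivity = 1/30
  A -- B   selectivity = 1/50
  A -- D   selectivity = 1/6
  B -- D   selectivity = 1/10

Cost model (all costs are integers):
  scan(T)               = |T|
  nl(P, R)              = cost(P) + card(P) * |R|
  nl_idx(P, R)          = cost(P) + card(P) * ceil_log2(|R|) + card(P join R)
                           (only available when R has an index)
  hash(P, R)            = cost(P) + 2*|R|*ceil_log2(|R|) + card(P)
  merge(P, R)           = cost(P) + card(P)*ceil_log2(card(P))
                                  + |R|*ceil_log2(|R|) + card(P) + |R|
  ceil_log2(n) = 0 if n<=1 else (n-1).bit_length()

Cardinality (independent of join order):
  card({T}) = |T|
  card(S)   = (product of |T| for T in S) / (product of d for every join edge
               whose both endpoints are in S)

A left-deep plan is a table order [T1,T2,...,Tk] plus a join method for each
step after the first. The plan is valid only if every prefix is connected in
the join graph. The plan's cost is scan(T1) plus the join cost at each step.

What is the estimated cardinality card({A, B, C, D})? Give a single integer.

20

Tables in S: A(50), B(200), C(60), D(150)
Edges inside S: C-A(d=5), C-B(d=10), C-D(d=30), A-B(d=50), A-D(d=6), B-D(d=10)
numerator = 50 * 200 * 60 * 150 = 90000000
denominator = 5 * 10 * 30 * 50 * 6 * 10 = 4500000
card(S) = 90000000 / 4500000 = 20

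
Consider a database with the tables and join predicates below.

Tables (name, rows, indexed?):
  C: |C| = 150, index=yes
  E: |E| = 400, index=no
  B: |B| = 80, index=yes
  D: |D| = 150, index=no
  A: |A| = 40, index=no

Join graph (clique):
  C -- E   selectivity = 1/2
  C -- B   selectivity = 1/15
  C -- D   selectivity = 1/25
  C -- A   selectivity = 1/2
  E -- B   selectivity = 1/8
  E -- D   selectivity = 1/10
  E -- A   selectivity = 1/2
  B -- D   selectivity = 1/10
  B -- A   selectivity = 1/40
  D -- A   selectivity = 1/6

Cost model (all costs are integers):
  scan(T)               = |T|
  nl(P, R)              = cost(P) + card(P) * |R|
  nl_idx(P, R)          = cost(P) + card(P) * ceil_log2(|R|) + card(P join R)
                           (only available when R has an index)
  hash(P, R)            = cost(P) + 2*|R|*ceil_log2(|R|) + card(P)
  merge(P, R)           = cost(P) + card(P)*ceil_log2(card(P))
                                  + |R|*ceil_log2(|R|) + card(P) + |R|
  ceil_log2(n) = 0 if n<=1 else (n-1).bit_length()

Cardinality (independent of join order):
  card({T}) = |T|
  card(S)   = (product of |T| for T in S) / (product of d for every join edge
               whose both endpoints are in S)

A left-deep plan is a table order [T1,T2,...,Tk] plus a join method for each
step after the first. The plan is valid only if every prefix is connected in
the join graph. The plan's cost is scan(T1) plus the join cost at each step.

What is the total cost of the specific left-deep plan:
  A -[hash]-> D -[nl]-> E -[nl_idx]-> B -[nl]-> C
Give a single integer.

step 1: scan A: cost=40, card=40
step 2: join D via hash
    card(P join D) = 40*150/(6) = 1000
    cost = 40 + 2*150*8 + 40 = 2480
step 3: join E via nl
    card(P join E) = 1000*400/(10*2) = 20000
    cost = 2480 + 1000*400 = 402480
step 4: join B via nl_idx
    card(P join B) = 20000*80/(8*10*40) = 500
    cost = 402480 + 20000*7 + 500 = 542980
step 5: join C via nl
    card(P join C) = 500*150/(2*15*25*2) = 50
    cost = 542980 + 500*150 = 617980

617980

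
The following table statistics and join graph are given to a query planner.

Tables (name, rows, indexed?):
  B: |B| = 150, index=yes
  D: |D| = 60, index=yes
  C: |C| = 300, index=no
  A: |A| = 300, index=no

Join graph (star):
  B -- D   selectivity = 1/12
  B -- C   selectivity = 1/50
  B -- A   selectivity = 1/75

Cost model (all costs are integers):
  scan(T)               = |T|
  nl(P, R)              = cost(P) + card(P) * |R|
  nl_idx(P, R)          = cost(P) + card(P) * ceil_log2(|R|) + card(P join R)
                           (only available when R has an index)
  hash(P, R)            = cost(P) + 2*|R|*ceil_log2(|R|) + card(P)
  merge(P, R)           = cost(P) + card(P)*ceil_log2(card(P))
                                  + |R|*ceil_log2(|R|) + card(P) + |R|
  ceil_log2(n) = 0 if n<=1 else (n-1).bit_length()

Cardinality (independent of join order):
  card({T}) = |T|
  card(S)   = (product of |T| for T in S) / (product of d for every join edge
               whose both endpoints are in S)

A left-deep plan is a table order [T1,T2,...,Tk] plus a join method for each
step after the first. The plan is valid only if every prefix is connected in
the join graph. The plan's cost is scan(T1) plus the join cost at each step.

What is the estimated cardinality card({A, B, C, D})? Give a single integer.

18000

Tables in S: A(300), B(150), C(300), D(60)
Edges inside S: B-D(d=12), B-C(d=50), B-A(d=75)
numerator = 300 * 150 * 300 * 60 = 810000000
denominator = 12 * 50 * 75 = 45000
card(S) = 810000000 / 45000 = 18000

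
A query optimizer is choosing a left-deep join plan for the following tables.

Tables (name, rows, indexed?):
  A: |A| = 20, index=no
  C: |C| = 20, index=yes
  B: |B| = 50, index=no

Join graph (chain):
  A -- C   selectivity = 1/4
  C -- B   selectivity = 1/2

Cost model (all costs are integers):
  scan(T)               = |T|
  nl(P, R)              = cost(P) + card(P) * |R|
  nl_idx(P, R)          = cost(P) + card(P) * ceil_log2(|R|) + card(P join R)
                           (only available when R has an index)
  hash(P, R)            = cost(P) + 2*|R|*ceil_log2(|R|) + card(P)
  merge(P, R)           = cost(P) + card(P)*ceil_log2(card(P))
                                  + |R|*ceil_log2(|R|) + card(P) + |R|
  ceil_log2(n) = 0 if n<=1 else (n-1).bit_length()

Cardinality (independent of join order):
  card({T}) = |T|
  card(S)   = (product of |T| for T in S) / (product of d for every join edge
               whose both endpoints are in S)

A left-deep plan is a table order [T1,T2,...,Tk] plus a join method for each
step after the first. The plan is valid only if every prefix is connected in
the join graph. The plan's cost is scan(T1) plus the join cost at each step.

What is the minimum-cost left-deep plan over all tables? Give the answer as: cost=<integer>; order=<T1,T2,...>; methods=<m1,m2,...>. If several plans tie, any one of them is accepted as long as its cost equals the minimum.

cost=920; order=A,C,B; methods=nl_idx,hash

Selinger DP (subsets sized 1..n):
  {A}: scan cost=20, card=20
  {C}: scan cost=20, card=20
  {B}: scan cost=50, card=50
  {AC}: card=100; try (C,nl_idx)→220, (C,hash)→240, (A,hash)→240, (C,merge)→260, (A,merge)→260, (C,nl)→420 …(+1); best=220 via (C,nl_idx)
  {BC}: card=500; try (C,hash)→300, (B,merge)→490, (C,merge)→520, (B,hash)→640, (C,nl_idx)→800, (B,nl)→1020 …(+1); best=300 via (C,hash)
  {ABC}: card=2500; try (B,hash)→920, (A,hash)→1000, (B,merge)→1370, (B,nl)→5220, (A,merge)→5420, (A,nl)→10300; best=920 via (B,hash)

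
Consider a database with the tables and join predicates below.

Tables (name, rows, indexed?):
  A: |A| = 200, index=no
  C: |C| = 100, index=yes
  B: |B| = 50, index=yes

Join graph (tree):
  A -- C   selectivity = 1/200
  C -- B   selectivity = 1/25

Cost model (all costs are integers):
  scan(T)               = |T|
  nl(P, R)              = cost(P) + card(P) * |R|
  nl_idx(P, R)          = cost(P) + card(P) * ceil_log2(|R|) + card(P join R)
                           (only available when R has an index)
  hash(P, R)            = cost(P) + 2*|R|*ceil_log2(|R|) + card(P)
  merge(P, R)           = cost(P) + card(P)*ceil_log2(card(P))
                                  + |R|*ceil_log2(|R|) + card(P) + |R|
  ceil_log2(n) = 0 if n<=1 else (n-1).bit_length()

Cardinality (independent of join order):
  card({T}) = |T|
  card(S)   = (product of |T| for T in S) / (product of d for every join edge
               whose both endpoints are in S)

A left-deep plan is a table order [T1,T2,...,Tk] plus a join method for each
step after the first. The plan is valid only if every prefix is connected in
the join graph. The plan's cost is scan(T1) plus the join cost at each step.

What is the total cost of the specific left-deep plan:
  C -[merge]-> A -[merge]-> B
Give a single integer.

step 1: scan C: cost=100, card=100
step 2: join A via merge
    card(P join A) = 100*200/(200) = 100
    cost = 100 + 100*7 + 200*8 + 100 + 200 = 2700
step 3: join B via merge
    card(P join B) = 100*50/(25) = 200
    cost = 2700 + 100*7 + 50*6 + 100 + 50 = 3850

3850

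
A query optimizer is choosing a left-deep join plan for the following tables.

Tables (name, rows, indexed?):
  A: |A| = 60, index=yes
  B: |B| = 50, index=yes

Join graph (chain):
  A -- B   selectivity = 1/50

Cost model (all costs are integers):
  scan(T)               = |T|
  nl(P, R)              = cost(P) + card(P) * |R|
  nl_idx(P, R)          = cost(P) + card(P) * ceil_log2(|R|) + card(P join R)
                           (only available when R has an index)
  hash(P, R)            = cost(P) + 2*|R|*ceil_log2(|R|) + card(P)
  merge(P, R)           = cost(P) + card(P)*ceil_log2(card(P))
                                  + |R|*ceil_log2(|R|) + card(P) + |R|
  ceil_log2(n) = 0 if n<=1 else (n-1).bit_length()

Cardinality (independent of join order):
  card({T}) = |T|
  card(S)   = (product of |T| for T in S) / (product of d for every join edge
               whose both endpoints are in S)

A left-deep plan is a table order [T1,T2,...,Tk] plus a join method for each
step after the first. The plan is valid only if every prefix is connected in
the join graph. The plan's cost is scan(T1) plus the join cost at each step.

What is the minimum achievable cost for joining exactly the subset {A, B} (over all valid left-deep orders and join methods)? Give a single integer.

Selinger DP over subsets of {A,B}:
  {A}: scan cost=60, card=60
  {B}: scan cost=50, card=50
  {AB}: card=60; try (A,nl_idx)→410, (B,nl_idx)→480, (B,hash)→720, (A,hash)→820, (A,merge)→820, (B,merge)→830 …(+2); best=410 via (A,nl_idx)

410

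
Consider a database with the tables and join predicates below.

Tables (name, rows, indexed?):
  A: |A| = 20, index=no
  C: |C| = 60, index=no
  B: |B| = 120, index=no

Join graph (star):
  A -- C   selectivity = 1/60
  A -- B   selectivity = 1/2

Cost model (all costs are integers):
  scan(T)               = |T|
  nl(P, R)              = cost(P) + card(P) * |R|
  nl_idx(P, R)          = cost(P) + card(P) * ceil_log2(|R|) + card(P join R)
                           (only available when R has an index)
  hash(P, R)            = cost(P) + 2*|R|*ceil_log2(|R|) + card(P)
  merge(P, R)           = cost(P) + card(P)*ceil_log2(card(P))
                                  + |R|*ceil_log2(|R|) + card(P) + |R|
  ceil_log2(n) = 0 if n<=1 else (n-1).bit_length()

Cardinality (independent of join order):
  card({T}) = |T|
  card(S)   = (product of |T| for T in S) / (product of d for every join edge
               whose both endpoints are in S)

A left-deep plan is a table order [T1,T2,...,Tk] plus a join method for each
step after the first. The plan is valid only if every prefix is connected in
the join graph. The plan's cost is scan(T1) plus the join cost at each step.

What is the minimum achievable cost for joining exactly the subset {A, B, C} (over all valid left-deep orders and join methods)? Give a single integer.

Selinger DP over subsets of {A,B,C}:
  {A}: scan cost=20, card=20
  {C}: scan cost=60, card=60
  {B}: scan cost=120, card=120
  {AC}: card=20; try (A,hash)→320, (C,merge)→560, (A,merge)→600, (C,hash)→760, (C,nl)→1220, (A,nl)→1260; best=320 via (A,hash)
  {AB}: card=1200; try (A,hash)→440, (B,merge)→1100, (A,merge)→1200, (B,hash)→1720, (B,nl)→2420, (A,nl)→2520; best=440 via (A,hash)
  {ABC}: card=1200; try (B,merge)→1400, (B,hash)→2020, (C,hash)→2360, (B,nl)→2720, (C,merge)→15260, (C,nl)→72440; best=1400 via (B,merge)

1400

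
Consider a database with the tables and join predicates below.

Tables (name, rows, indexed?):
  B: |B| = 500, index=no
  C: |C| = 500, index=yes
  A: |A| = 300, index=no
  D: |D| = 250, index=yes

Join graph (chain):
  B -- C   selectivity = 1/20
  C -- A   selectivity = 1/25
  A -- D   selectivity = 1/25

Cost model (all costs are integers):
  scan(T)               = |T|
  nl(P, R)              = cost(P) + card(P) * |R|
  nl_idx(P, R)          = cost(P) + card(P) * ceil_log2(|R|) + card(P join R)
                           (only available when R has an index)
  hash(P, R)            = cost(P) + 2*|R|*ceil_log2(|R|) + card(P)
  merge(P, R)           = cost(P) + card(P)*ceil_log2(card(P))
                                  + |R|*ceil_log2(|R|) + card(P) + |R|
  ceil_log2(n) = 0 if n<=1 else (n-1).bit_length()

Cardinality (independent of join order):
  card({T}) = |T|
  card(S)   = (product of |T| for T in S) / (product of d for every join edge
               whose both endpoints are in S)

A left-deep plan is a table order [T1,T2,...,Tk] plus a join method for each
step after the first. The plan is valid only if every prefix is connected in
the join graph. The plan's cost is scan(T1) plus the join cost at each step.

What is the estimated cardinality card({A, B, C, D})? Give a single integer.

1500000

Tables in S: A(300), B(500), C(500), D(250)
Edges inside S: B-C(d=20), C-A(d=25), A-D(d=25)
numerator = 300 * 500 * 500 * 250 = 18750000000
denominator = 20 * 25 * 25 = 12500
card(S) = 18750000000 / 12500 = 1500000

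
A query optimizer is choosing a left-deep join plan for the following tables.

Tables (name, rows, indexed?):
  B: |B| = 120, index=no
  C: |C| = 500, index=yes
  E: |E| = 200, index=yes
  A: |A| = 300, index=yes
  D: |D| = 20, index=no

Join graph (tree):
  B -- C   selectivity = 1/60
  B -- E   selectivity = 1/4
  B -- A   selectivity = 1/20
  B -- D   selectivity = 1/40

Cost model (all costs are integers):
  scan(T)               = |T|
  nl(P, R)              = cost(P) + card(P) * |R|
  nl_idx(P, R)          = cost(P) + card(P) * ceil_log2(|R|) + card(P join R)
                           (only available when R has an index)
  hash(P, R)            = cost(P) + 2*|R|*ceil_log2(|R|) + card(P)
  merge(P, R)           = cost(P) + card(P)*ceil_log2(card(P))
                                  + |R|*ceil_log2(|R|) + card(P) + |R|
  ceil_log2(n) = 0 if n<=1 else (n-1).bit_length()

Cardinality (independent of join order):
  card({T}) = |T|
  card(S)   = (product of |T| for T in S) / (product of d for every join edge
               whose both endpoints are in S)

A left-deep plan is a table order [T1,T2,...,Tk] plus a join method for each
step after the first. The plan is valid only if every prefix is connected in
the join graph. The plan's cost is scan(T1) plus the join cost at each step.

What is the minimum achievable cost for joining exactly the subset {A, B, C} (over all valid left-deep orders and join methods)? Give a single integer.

Selinger DP over subsets of {A,B,C}:
  {B}: scan cost=120, card=120
  {C}: scan cost=500, card=500
  {A}: scan cost=300, card=300
  {BC}: card=1000; try (C,nl_idx)→2200, (B,hash)→2680, (C,merge)→6080, (B,merge)→6460, (C,hash)→9240, (C,nl)→60120 …(+1); best=2200 via (C,nl_idx)
  {AB}: card=1800; try (B,hash)→2280, (A,nl_idx)→3000, (A,merge)→4080, (B,merge)→4260, (A,hash)→5640, (A,nl)→36120 …(+1); best=2280 via (B,hash)
  {ABC}: card=15000; try (A,hash)→8600, (C,hash)→13080, (A,merge)→16200, (A,nl_idx)→26200, (C,merge)→28880, (C,nl_idx)→33480 …(+2); best=8600 via (A,hash)

8600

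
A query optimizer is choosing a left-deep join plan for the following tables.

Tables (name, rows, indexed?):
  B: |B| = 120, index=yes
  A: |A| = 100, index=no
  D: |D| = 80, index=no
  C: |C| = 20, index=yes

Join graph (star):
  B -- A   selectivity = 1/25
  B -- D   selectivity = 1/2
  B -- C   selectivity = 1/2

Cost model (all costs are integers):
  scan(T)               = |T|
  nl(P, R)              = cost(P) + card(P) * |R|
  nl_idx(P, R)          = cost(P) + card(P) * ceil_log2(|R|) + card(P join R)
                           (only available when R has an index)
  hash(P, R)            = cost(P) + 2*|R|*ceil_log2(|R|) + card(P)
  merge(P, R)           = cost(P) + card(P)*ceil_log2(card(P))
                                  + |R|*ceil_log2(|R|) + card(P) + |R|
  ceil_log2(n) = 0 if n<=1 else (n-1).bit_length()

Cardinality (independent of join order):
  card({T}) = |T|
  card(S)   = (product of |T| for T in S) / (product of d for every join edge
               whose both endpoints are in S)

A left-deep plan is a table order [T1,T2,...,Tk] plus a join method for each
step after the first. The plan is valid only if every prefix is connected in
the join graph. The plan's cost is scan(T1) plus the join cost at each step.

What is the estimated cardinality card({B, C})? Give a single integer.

1200

Tables in S: B(120), C(20)
Edges inside S: B-C(d=2)
numerator = 120 * 20 = 2400
denominator = 2 = 2
card(S) = 2400 / 2 = 1200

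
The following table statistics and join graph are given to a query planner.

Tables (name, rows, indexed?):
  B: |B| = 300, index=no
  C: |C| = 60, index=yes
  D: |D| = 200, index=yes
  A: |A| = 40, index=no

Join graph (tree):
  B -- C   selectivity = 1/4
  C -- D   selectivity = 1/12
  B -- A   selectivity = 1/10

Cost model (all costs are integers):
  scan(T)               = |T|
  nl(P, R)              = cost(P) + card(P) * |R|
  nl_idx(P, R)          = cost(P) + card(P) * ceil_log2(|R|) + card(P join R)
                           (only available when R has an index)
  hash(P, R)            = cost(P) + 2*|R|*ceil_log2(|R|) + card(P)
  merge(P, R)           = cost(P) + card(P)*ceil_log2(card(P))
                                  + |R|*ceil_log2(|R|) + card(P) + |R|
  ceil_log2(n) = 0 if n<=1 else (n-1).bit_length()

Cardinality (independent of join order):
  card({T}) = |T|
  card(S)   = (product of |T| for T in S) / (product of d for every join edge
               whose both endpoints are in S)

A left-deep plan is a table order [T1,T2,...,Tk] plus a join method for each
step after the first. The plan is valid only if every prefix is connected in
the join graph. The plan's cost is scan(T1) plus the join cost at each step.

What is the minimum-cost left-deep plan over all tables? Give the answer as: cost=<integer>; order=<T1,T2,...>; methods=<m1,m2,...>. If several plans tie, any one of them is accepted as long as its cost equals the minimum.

Selinger DP (subsets sized 1..n):
  {B}: scan cost=300, card=300
  {C}: scan cost=60, card=60
  {D}: scan cost=200, card=200
  {A}: scan cost=40, card=40
  {BC}: card=4500; try (C,hash)→1320, (B,merge)→3480, (C,merge)→3720, (B,hash)→5520, (C,nl_idx)→6600, (B,nl)→18060 …(+1); best=1320 via (C,hash)
  {AB}: card=1200; try (A,hash)→1080, (B,merge)→3320, (A,merge)→3580, (B,hash)→5480, (B,nl)→12040, (A,nl)→12300; best=1080 via (A,hash)
  {CD}: card=1000; try (C,hash)→1120, (D,nl_idx)→1540, (D,merge)→2280, (C,nl_idx)→2400, (C,merge)→2420, (D,hash)→3320 …(+2); best=1120 via (C,hash)
  {BCD}: card=75000; try (B,hash)→7520, (D,hash)→9020, (B,merge)→15120, (D,merge)→66120, (D,nl_idx)→112320, (B,nl)→301120 …(+1); best=7520 via (B,hash)
  {ABC}: card=18000; try (C,hash)→3000, (A,hash)→6300, (C,merge)→15900, (C,nl_idx)→26280, (A,merge)→64600, (C,nl)→73080 …(+1); best=3000 via (C,hash)
  {ABCD}: card=300000; try (D,hash)→24200, (A,hash)→83000, (D,merge)→292800, (D,nl_idx)→447000, (A,merge)→1357800, (A,nl)→3007520 …(+1); best=24200 via (D,hash)

cost=24200; order=B,A,C,D; methods=hash,hash,hash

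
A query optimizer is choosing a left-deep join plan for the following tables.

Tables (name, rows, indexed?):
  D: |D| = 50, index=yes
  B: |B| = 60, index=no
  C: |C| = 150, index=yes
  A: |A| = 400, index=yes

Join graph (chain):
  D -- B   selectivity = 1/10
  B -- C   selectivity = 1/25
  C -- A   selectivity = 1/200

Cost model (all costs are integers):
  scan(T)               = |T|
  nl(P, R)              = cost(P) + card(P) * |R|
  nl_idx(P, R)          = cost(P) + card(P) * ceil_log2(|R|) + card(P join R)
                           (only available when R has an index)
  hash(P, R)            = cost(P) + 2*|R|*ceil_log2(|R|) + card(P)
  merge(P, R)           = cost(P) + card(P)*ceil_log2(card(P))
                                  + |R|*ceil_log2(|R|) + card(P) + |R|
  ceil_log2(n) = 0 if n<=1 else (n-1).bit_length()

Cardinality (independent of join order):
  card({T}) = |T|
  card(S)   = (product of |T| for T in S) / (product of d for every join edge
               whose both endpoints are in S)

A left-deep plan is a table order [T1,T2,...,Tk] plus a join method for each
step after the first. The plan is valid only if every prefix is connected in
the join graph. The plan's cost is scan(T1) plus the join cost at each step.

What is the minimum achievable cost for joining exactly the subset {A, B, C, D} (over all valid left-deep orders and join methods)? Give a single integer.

Selinger DP over subsets of {A,B,C,D}:
  {D}: scan cost=50, card=50
  {B}: scan cost=60, card=60
  {C}: scan cost=150, card=150
  {A}: scan cost=400, card=400
  {BD}: card=300; try (D,hash)→720, (D,nl_idx)→720, (B,hash)→820, (B,merge)→820, (D,merge)→830, (B,nl)→3050 …(+1); best=720 via (D,hash)
  {BC}: card=360; try (C,nl_idx)→900, (B,hash)→1020, (C,merge)→1830, (B,merge)→1920, (C,hash)→2520, (C,nl)→9060 …(+1); best=900 via (C,nl_idx)
  {AC}: card=300; try (A,nl_idx)→1800, (C,hash)→3200, (C,nl_idx)→3900, (A,merge)→5500, (C,merge)→5750, (A,hash)→7500 …(+2); best=1800 via (A,nl_idx)
  {BCD}: card=1800; try (D,hash)→1860, (C,hash)→3420, (D,merge)→4850, (D,nl_idx)→4860, (C,nl_idx)→4920, (C,merge)→5070 …(+2); best=1860 via (D,hash)
  {ABC}: card=720; try (B,hash)→2820, (A,nl_idx)→4860, (B,merge)→5220, (A,hash)→8460, (A,merge)→8500, (B,nl)→19800 …(+1); best=2820 via (B,hash)
  {ABCD}: card=3600; try (D,hash)→4140, (D,nl_idx)→10740, (A,hash)→10860, (D,merge)→11090, (A,nl_idx)→21660, (A,merge)→27460 …(+2); best=4140 via (D,hash)

4140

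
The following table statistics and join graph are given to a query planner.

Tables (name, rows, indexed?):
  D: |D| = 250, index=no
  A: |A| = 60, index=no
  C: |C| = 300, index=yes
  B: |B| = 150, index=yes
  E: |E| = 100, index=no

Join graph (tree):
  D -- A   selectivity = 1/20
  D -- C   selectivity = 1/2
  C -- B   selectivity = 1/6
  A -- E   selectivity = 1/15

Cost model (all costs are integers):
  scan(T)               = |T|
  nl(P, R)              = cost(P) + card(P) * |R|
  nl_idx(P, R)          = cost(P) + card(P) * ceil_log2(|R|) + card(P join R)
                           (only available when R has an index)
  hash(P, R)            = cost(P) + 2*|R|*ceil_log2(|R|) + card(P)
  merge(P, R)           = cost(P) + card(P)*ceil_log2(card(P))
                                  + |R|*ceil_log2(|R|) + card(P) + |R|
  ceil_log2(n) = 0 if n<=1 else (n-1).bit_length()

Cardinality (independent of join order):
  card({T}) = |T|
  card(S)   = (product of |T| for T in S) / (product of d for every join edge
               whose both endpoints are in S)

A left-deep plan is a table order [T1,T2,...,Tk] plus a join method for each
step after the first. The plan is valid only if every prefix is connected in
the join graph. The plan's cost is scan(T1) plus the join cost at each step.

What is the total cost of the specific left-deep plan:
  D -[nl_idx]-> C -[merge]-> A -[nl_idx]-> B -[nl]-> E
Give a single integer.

step 1: scan D: cost=250, card=250
step 2: join C via nl_idx
    card(P join C) = 250*300/(2) = 37500
    cost = 250 + 250*9 + 37500 = 40000
step 3: join A via merge
    card(P join A) = 37500*60/(20) = 112500
    cost = 40000 + 37500*16 + 60*6 + 37500 + 60 = 677920
step 4: join B via nl_idx
    card(P join B) = 112500*150/(6) = 2812500
    cost = 677920 + 112500*8 + 2812500 = 4390420
step 5: join E via nl
    card(P join E) = 2812500*100/(15) = 18750000
    cost = 4390420 + 2812500*100 = 285640420

285640420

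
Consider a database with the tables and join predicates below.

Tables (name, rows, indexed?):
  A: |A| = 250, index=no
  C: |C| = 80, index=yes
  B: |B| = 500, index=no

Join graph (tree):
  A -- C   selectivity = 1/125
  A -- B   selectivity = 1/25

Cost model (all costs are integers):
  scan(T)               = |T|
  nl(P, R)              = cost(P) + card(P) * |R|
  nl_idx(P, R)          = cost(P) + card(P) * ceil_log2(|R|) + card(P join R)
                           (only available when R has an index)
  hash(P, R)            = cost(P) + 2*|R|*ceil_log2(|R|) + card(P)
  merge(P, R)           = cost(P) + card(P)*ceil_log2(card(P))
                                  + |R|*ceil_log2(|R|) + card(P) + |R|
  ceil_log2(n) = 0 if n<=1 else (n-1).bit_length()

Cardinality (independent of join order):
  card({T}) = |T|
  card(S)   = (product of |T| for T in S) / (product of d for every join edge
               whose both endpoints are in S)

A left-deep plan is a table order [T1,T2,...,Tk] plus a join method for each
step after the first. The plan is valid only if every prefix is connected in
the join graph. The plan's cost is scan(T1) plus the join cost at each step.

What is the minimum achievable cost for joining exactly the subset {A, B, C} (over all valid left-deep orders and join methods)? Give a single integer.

Selinger DP over subsets of {A,B,C}:
  {A}: scan cost=250, card=250
  {C}: scan cost=80, card=80
  {B}: scan cost=500, card=500
  {AC}: card=160; try (C,hash)→1620, (C,nl_idx)→2160, (A,merge)→2970, (C,merge)→3140, (A,hash)→4160, (A,nl)→20080 …(+1); best=1620 via (C,hash)
  {AB}: card=5000; try (A,hash)→5000, (B,merge)→7500, (A,merge)→7750, (B,hash)→9500, (B,nl)→125250, (A,nl)→125500; best=5000 via (A,hash)
  {ABC}: card=3200; try (B,merge)→8060, (B,hash)→10780, (C,hash)→11120, (C,nl_idx)→43200, (C,merge)→75640, (B,nl)→81620 …(+1); best=8060 via (B,merge)

8060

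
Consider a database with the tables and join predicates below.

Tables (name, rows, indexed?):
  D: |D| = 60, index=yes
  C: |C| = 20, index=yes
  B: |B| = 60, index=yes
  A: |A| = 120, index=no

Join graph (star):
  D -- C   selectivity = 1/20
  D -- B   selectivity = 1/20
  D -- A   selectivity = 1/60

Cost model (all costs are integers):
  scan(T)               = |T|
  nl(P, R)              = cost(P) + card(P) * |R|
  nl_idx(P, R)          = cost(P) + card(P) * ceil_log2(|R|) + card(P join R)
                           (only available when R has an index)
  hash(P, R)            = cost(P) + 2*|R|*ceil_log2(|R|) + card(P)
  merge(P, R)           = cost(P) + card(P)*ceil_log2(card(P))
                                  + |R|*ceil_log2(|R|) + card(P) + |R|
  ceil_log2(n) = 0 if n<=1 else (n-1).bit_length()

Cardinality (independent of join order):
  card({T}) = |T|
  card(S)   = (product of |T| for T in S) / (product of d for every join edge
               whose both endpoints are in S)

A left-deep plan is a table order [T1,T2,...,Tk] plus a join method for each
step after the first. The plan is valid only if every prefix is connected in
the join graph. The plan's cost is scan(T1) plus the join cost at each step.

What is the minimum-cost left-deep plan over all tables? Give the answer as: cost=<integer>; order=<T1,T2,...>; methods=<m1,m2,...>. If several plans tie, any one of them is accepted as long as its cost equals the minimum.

cost=2120; order=A,D,C,B; methods=hash,hash,hash

Selinger DP (subsets sized 1..n):
  {D}: scan cost=60, card=60
  {C}: scan cost=20, card=20
  {B}: scan cost=60, card=60
  {A}: scan cost=120, card=120
  {CD}: card=60; try (D,nl_idx)→200, (C,hash)→320, (C,nl_idx)→420, (D,merge)→560, (C,merge)→600, (D,hash)→760 …(+2); best=200 via (D,nl_idx)
  {BD}: card=180; try (D,nl_idx)→600, (B,nl_idx)→600, (D,hash)→840, (B,hash)→840, (D,merge)→900, (B,merge)→900 …(+2); best=600 via (D,nl_idx)
  {AD}: card=120; try (D,hash)→960, (D,nl_idx)→960, (A,merge)→1440, (D,merge)→1500, (A,hash)→1800, (A,nl)→7260 …(+1); best=960 via (D,hash)
  {BCD}: card=180; try (B,nl_idx)→740, (C,hash)→980, (B,hash)→980, (B,merge)→1040, (C,nl_idx)→1680, (C,merge)→2340 …(+2); best=740 via (B,nl_idx)
  {ACD}: card=120; try (C,hash)→1280, (A,merge)→1580, (C,nl_idx)→1680, (A,hash)→1940, (C,merge)→2040, (C,nl)→3360 …(+1); best=1280 via (C,hash)
  {ABD}: card=360; try (B,hash)→1800, (B,nl_idx)→2040, (B,merge)→2340, (A,hash)→2460, (A,merge)→3180, (B,nl)→8160 …(+1); best=1800 via (B,hash)
  {ABCD}: card=360; try (B,hash)→2120, (C,hash)→2360, (B,nl_idx)→2360, (A,hash)→2600, (B,merge)→2660, (A,merge)→3320 …(+5); best=2120 via (B,hash)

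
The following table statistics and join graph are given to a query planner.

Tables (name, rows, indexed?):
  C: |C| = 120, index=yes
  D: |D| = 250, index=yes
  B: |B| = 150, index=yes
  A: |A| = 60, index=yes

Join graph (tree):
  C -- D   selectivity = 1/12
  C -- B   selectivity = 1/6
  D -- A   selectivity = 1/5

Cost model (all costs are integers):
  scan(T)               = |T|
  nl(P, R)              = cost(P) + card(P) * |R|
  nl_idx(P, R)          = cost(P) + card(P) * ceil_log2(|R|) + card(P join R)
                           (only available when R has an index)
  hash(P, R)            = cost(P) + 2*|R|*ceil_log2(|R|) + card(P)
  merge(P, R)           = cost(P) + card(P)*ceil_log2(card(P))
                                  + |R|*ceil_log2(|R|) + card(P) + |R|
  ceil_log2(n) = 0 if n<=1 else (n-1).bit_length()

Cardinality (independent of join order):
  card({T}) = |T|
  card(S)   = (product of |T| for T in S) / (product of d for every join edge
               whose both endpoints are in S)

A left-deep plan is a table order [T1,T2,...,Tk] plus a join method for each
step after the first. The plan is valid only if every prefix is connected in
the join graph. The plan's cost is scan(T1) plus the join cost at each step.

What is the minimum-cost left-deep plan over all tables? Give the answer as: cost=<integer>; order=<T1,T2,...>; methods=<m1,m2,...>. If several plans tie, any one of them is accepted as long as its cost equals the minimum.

cost=37800; order=D,C,A,B; methods=hash,hash,hash

Selinger DP (subsets sized 1..n):
  {C}: scan cost=120, card=120
  {D}: scan cost=250, card=250
  {B}: scan cost=150, card=150
  {A}: scan cost=60, card=60
  {CD}: card=2500; try (C,hash)→2180, (D,merge)→3330, (C,merge)→3460, (D,nl_idx)→3580, (D,hash)→4240, (C,nl_idx)→4500 …(+2); best=2180 via (C,hash)
  {BC}: card=3000; try (C,hash)→1980, (B,merge)→2430, (C,merge)→2460, (B,hash)→2640, (B,nl_idx)→4080, (C,nl_idx)→4200 …(+2); best=1980 via (C,hash)
  {AD}: card=3000; try (A,hash)→1220, (D,merge)→2730, (A,merge)→2920, (D,nl_idx)→3540, (D,hash)→4120, (A,nl_idx)→4750 …(+2); best=1220 via (A,hash)
  {BCD}: card=62500; try (B,hash)→7080, (D,hash)→8980, (B,merge)→36030, (D,merge)→43230, (B,nl_idx)→84680, (D,nl_idx)→88480 …(+2); best=7080 via (B,hash)
  {ACD}: card=30000; try (A,hash)→5400, (C,hash)→5900, (A,merge)→35100, (C,merge)→41180, (A,nl_idx)→47180, (C,nl_idx)→52220 …(+2); best=5400 via (A,hash)
  {ABCD}: card=750000; try (B,hash)→37800, (A,hash)→70300, (B,merge)→486750, (B,nl_idx)→995400, (A,merge)→1070000, (A,nl_idx)→1132080 …(+2); best=37800 via (B,hash)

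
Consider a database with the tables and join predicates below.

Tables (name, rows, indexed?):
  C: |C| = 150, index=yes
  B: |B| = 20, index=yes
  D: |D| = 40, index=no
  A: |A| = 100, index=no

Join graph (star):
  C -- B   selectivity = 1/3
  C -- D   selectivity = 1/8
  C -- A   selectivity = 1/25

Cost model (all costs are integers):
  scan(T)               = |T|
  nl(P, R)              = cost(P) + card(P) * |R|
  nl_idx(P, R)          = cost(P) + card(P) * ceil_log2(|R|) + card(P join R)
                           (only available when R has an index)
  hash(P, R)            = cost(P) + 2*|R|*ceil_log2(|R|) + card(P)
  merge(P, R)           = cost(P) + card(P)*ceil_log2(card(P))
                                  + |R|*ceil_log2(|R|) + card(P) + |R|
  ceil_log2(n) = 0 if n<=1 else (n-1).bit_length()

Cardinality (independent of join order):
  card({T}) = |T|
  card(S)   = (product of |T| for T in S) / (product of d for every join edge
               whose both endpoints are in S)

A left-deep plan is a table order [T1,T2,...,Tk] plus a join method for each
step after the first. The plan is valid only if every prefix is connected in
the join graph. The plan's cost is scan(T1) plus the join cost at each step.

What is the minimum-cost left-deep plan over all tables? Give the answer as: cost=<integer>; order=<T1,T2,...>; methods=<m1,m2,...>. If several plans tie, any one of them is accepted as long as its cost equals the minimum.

cost=5780; order=A,C,D,B; methods=nl_idx,hash,hash

Selinger DP (subsets sized 1..n):
  {C}: scan cost=150, card=150
  {B}: scan cost=20, card=20
  {D}: scan cost=40, card=40
  {A}: scan cost=100, card=100
  {BC}: card=1000; try (B,hash)→500, (C,nl_idx)→1180, (C,merge)→1490, (B,merge)→1620, (B,nl_idx)→1900, (C,hash)→2440 …(+2); best=500 via (B,hash)
  {CD}: card=750; try (D,hash)→780, (C,nl_idx)→1110, (C,merge)→1670, (D,merge)→1780, (C,hash)→2480, (C,nl)→6040 …(+1); best=780 via (D,hash)
  {AC}: card=600; try (C,nl_idx)→1500, (A,hash)→1700, (C,merge)→2250, (A,merge)→2300, (C,hash)→2600, (C,nl)→15100 …(+1); best=1500 via (C,nl_idx)
  {BCD}: card=5000; try (B,hash)→1730, (D,hash)→1980, (B,merge)→9150, (B,nl_idx)→9530, (D,merge)→11780, (B,nl)→15780 …(+1); best=1730 via (B,hash)
  {ABC}: card=4000; try (B,hash)→2300, (A,hash)→2900, (B,merge)→8220, (B,nl_idx)→8500, (A,merge)→12300, (B,nl)→13500 …(+1); best=2300 via (B,hash)
  {ACD}: card=3000; try (D,hash)→2580, (A,hash)→2930, (D,merge)→8380, (A,merge)→9830, (D,nl)→25500, (A,nl)→75780; best=2580 via (D,hash)
  {ABCD}: card=20000; try (B,hash)→5780, (D,hash)→6780, (A,hash)→8130, (B,nl_idx)→37580, (B,merge)→41700, (D,merge)→54580 …(+4); best=5780 via (B,hash)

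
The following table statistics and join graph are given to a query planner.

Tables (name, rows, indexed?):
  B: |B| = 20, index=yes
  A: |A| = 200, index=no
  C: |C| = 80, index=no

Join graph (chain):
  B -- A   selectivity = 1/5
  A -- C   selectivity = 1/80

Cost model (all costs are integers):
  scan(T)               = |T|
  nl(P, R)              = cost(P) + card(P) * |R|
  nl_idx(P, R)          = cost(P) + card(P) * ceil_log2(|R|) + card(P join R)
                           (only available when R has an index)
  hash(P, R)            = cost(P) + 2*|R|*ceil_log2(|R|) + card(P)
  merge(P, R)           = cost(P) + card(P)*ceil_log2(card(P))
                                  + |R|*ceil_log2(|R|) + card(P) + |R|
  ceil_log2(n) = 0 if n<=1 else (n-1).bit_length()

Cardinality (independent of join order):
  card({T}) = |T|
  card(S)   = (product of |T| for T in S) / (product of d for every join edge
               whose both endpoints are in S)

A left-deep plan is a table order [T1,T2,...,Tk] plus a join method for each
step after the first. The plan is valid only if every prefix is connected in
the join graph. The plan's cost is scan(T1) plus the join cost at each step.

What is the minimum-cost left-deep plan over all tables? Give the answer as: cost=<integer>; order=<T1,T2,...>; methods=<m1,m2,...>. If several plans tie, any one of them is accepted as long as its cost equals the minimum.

Selinger DP (subsets sized 1..n):
  {B}: scan cost=20, card=20
  {A}: scan cost=200, card=200
  {C}: scan cost=80, card=80
  {AB}: card=800; try (B,hash)→600, (A,merge)→1940, (B,nl_idx)→2000, (B,merge)→2120, (A,hash)→3240, (A,nl)→4020 …(+1); best=600 via (B,hash)
  {AC}: card=200; try (C,hash)→1520, (A,merge)→2520, (C,merge)→2640, (A,hash)→3360, (A,nl)→16080, (C,nl)→16200; best=1520 via (C,hash)
  {ABC}: card=800; try (B,hash)→1920, (C,hash)→2520, (B,nl_idx)→3320, (B,merge)→3440, (B,nl)→5520, (C,merge)→10040 …(+1); best=1920 via (B,hash)

cost=1920; order=A,C,B; methods=hash,hash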